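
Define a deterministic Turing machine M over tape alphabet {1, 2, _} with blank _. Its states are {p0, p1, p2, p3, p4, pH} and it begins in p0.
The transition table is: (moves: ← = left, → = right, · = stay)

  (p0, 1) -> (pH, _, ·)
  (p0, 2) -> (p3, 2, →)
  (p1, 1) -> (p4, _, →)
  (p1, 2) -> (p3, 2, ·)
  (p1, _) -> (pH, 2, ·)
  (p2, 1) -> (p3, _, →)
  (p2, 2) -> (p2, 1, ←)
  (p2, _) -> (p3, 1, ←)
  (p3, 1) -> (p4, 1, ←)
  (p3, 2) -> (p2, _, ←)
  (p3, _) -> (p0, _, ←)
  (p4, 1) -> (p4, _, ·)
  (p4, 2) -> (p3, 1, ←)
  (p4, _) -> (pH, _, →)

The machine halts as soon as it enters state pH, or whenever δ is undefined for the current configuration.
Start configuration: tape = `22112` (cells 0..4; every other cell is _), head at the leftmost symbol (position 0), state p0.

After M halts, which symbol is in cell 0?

p0 | ___[2]2112   read 2 → write 2, move →, go to p3
p3 | ___2[2]112   read 2 → write _, move ←, go to p2
p2 | ___[2]_112   read 2 → write 1, move ←, go to p2
p2 | __[_]1_112   read _ → write 1, move ←, go to p3
p3 | _[_]11_112   read _ → write _, move ←, go to p0
p0 | [_]_11_112
Cell 0 holds 1 when M halts.

1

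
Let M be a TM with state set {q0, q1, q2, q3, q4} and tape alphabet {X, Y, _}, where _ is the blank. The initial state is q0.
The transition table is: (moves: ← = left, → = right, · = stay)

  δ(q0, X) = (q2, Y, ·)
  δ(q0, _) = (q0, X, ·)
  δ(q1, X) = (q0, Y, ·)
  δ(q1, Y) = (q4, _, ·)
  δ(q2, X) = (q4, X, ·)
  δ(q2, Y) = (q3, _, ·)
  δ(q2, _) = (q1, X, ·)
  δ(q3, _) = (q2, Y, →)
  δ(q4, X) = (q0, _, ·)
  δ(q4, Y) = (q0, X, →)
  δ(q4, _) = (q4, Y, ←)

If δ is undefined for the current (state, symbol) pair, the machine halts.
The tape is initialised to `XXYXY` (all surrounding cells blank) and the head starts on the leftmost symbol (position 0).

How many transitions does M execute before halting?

21

state=q0 head=0 tape=[X]XYXY_   (q0,X)→(q2,Y,·)
state=q2 head=0 tape=[Y]XYXY_   (q2,Y)→(q3,_,·)
state=q3 head=0 tape=[_]XYXY_   (q3,_)→(q2,Y,→)
state=q2 head=1 tape=Y[X]YXY_   (q2,X)→(q4,X,·)
state=q4 head=1 tape=Y[X]YXY_   (q4,X)→(q0,_,·)
state=q0 head=1 tape=Y[_]YXY_   (q0,_)→(q0,X,·)
state=q0 head=1 tape=Y[X]YXY_   (q0,X)→(q2,Y,·)
state=q2 head=1 tape=Y[Y]YXY_   (q2,Y)→(q3,_,·)
state=q3 head=1 tape=Y[_]YXY_   (q3,_)→(q2,Y,→)
state=q2 head=2 tape=YY[Y]XY_   (q2,Y)→(q3,_,·)
state=q3 head=2 tape=YY[_]XY_   (q3,_)→(q2,Y,→)
state=q2 head=3 tape=YYY[X]Y_   (q2,X)→(q4,X,·)
state=q4 head=3 tape=YYY[X]Y_   (q4,X)→(q0,_,·)
state=q0 head=3 tape=YYY[_]Y_   (q0,_)→(q0,X,·)
state=q0 head=3 tape=YYY[X]Y_   (q0,X)→(q2,Y,·)
state=q2 head=3 tape=YYY[Y]Y_   (q2,Y)→(q3,_,·)
state=q3 head=3 tape=YYY[_]Y_   (q3,_)→(q2,Y,→)
state=q2 head=4 tape=YYYY[Y]_   (q2,Y)→(q3,_,·)
state=q3 head=4 tape=YYYY[_]_   (q3,_)→(q2,Y,→)
state=q2 head=5 tape=YYYYY[_]   (q2,_)→(q1,X,·)
state=q1 head=5 tape=YYYYY[X]   (q1,X)→(q0,Y,·)
state=q0 head=5 tape=YYYYY[Y]
M halts after 21 transitions.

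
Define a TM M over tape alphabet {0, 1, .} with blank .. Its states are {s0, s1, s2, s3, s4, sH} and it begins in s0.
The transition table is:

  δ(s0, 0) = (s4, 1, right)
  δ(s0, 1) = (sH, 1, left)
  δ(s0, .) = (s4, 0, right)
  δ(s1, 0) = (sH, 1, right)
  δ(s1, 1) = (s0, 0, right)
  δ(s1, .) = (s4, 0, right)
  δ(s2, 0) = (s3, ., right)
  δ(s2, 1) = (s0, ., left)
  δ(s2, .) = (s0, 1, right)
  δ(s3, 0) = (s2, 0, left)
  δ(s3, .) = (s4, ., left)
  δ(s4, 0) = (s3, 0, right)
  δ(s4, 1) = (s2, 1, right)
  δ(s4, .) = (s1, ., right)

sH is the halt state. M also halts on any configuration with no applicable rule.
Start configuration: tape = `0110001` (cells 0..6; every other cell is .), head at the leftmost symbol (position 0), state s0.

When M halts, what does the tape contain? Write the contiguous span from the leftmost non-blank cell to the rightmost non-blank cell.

state=s0 head=0 tape=[0]110001   (s0,0)→(s4,1,right)
state=s4 head=1 tape=1[1]10001   (s4,1)→(s2,1,right)
state=s2 head=2 tape=11[1]0001   (s2,1)→(s0,.,left)
state=s0 head=1 tape=1[1].0001   (s0,1)→(sH,1,left)
state=sH head=0 tape=[1]1.0001
The non-blank tape span at halt is 11.0001.

11.0001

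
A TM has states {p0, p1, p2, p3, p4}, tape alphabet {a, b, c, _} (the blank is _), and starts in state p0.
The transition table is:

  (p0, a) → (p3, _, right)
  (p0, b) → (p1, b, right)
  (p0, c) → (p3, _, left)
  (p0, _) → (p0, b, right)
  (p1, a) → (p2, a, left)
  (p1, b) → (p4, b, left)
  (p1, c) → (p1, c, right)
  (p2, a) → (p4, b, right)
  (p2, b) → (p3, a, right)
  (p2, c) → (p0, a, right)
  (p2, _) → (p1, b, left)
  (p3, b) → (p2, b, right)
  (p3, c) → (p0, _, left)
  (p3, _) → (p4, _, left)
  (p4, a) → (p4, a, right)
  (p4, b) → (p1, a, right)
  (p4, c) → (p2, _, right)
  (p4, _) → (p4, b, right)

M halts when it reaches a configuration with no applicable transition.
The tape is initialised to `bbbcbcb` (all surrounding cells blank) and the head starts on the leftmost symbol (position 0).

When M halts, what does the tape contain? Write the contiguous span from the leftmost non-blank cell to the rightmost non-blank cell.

p0 | [b]bbcbcb_   read b → write b, move right, go to p1
p1 | b[b]bcbcb_   read b → write b, move left, go to p4
p4 | [b]bbcbcb_   read b → write a, move right, go to p1
p1 | a[b]bcbcb_   read b → write b, move left, go to p4
p4 | [a]bbcbcb_   read a → write a, move right, go to p4
p4 | a[b]bcbcb_   read b → write a, move right, go to p1
p1 | aa[b]cbcb_   read b → write b, move left, go to p4
p4 | a[a]bcbcb_   read a → write a, move right, go to p4
p4 | aa[b]cbcb_   read b → write a, move right, go to p1
p1 | aaa[c]bcb_   read c → write c, move right, go to p1
p1 | aaac[b]cb_   read b → write b, move left, go to p4
p4 | aaa[c]bcb_   read c → write _, move right, go to p2
p2 | aaa_[b]cb_   read b → write a, move right, go to p3
p3 | aaa_a[c]b_   read c → write _, move left, go to p0
p0 | aaa_[a]_b_   read a → write _, move right, go to p3
p3 | aaa__[_]b_   read _ → write _, move left, go to p4
p4 | aaa_[_]_b_   read _ → write b, move right, go to p4
p4 | aaa_b[_]b_   read _ → write b, move right, go to p4
p4 | aaa_bb[b]_   read b → write a, move right, go to p1
p1 | aaa_bba[_]
The non-blank tape span at halt is aaa_bba.

aaa_bba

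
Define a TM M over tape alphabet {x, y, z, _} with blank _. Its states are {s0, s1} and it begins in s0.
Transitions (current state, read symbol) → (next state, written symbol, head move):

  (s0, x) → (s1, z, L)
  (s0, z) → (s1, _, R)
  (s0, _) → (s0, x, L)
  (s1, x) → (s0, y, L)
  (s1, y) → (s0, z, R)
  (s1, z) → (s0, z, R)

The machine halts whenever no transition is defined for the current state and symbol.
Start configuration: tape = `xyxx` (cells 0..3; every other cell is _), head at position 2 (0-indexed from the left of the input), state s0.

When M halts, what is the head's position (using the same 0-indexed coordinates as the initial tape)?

s0 | _xy[x]x   read x → write z, move L, go to s1
s1 | _x[y]zx   read y → write z, move R, go to s0
s0 | _xz[z]x   read z → write _, move R, go to s1
s1 | _xz_[x]   read x → write y, move L, go to s0
s0 | _xz[_]y   read _ → write x, move L, go to s0
s0 | _x[z]xy   read z → write _, move R, go to s1
s1 | _x_[x]y   read x → write y, move L, go to s0
s0 | _x[_]yy   read _ → write x, move L, go to s0
s0 | _[x]xyy   read x → write z, move L, go to s1
s1 | [_]zxyy
At halt the head is at cell -1.

-1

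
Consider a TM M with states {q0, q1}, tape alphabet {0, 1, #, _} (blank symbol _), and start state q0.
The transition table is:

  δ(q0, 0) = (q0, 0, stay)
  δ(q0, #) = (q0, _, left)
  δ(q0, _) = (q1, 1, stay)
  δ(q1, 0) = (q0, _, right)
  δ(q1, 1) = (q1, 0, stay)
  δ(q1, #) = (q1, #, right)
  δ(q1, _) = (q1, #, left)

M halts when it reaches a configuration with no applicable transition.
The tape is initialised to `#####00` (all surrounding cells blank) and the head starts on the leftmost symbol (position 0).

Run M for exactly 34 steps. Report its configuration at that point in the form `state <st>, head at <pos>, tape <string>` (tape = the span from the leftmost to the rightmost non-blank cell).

state q1, head at 4, tape 000

state=q0 head=0 tape=_[#]####00   (q0,#)→(q0,_,left)
state=q0 head=-1 tape=[_]_####00   (q0,_)→(q1,1,stay)
state=q1 head=-1 tape=[1]_####00   (q1,1)→(q1,0,stay)
state=q1 head=-1 tape=[0]_####00   (q1,0)→(q0,_,right)
state=q0 head=0 tape=_[_]####00   (q0,_)→(q1,1,stay)
state=q1 head=0 tape=_[1]####00   (q1,1)→(q1,0,stay)
state=q1 head=0 tape=_[0]####00   (q1,0)→(q0,_,right)
state=q0 head=1 tape=__[#]###00   (q0,#)→(q0,_,left)
state=q0 head=0 tape=_[_]_###00   (q0,_)→(q1,1,stay)
state=q1 head=0 tape=_[1]_###00   (q1,1)→(q1,0,stay)
state=q1 head=0 tape=_[0]_###00   (q1,0)→(q0,_,right)
state=q0 head=1 tape=__[_]###00   (q0,_)→(q1,1,stay)
state=q1 head=1 tape=__[1]###00   (q1,1)→(q1,0,stay)
state=q1 head=1 tape=__[0]###00   (q1,0)→(q0,_,right)
state=q0 head=2 tape=___[#]##00   (q0,#)→(q0,_,left)
state=q0 head=1 tape=__[_]_##00   (q0,_)→(q1,1,stay)
state=q1 head=1 tape=__[1]_##00   (q1,1)→(q1,0,stay)
state=q1 head=1 tape=__[0]_##00   (q1,0)→(q0,_,right)
state=q0 head=2 tape=___[_]##00   (q0,_)→(q1,1,stay)
state=q1 head=2 tape=___[1]##00   (q1,1)→(q1,0,stay)
state=q1 head=2 tape=___[0]##00   (q1,0)→(q0,_,right)
state=q0 head=3 tape=____[#]#00   (q0,#)→(q0,_,left)
state=q0 head=2 tape=___[_]_#00   (q0,_)→(q1,1,stay)
state=q1 head=2 tape=___[1]_#00   (q1,1)→(q1,0,stay)
state=q1 head=2 tape=___[0]_#00   (q1,0)→(q0,_,right)
state=q0 head=3 tape=____[_]#00   (q0,_)→(q1,1,stay)
state=q1 head=3 tape=____[1]#00   (q1,1)→(q1,0,stay)
state=q1 head=3 tape=____[0]#00   (q1,0)→(q0,_,right)
state=q0 head=4 tape=_____[#]00   (q0,#)→(q0,_,left)
state=q0 head=3 tape=____[_]_00   (q0,_)→(q1,1,stay)
state=q1 head=3 tape=____[1]_00   (q1,1)→(q1,0,stay)
state=q1 head=3 tape=____[0]_00   (q1,0)→(q0,_,right)
state=q0 head=4 tape=_____[_]00   (q0,_)→(q1,1,stay)
state=q1 head=4 tape=_____[1]00   (q1,1)→(q1,0,stay)
state=q1 head=4 tape=_____[0]00
After 34 steps: state q1, head at 4, tape 000.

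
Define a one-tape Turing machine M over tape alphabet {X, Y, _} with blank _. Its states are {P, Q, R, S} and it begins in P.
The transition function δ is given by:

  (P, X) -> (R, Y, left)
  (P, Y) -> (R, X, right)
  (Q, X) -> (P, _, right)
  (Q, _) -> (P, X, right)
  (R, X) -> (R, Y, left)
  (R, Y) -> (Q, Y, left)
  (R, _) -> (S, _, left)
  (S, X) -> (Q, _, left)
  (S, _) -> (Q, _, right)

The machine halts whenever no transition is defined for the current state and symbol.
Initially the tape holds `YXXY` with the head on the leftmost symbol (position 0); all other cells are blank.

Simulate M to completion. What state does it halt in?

P | __[Y]XXY   read Y → write X, move right, go to R
R | __X[X]XY   read X → write Y, move left, go to R
R | __[X]YXY   read X → write Y, move left, go to R
R | _[_]YYXY   read _ → write _, move left, go to S
S | [_]_YYXY   read _ → write _, move right, go to Q
Q | _[_]YYXY   read _ → write X, move right, go to P
P | _X[Y]YXY   read Y → write X, move right, go to R
R | _XX[Y]XY   read Y → write Y, move left, go to Q
Q | _X[X]YXY   read X → write _, move right, go to P
P | _X_[Y]XY   read Y → write X, move right, go to R
R | _X_X[X]Y   read X → write Y, move left, go to R
R | _X_[X]YY   read X → write Y, move left, go to R
R | _X[_]YYY   read _ → write _, move left, go to S
S | _[X]_YYY   read X → write _, move left, go to Q
Q | [_]__YYY   read _ → write X, move right, go to P
P | X[_]_YYY
No transition is defined for (P, _); M halts in state P.

P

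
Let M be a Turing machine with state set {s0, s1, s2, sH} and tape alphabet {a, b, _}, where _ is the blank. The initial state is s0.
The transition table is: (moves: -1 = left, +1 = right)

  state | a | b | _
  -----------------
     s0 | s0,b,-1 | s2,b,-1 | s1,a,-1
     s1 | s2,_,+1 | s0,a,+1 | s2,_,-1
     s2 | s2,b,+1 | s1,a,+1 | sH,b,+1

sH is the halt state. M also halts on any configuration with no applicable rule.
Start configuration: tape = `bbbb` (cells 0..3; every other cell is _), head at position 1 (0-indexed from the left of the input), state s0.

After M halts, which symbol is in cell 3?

_

s0 | b[b]bb___   read b → write b, move -1, go to s2
s2 | [b]bbb___   read b → write a, move +1, go to s1
s1 | a[b]bb___   read b → write a, move +1, go to s0
s0 | aa[b]b___   read b → write b, move -1, go to s2
s2 | a[a]bb___   read a → write b, move +1, go to s2
s2 | ab[b]b___   read b → write a, move +1, go to s1
s1 | aba[b]___   read b → write a, move +1, go to s0
s0 | abaa[_]__   read _ → write a, move -1, go to s1
s1 | aba[a]a__   read a → write _, move +1, go to s2
s2 | aba_[a]__   read a → write b, move +1, go to s2
s2 | aba_b[_]_   read _ → write b, move +1, go to sH
sH | aba_bb[_]
Cell 3 holds _ when M halts.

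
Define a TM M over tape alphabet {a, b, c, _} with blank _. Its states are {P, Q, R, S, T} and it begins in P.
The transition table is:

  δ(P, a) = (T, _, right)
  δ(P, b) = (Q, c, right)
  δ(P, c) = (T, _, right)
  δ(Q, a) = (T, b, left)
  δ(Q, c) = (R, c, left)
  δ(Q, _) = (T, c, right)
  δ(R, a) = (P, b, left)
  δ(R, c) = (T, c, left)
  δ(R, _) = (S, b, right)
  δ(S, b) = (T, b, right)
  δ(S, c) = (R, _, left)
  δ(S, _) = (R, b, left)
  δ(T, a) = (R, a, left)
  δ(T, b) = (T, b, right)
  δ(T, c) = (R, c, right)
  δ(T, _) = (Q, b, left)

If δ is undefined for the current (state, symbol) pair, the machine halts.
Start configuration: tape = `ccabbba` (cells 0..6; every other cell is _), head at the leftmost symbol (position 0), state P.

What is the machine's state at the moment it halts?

P | [c]cabbba   read c → write _, move right, go to T
T | _[c]abbba   read c → write c, move right, go to R
R | _c[a]bbba   read a → write b, move left, go to P
P | _[c]bbbba   read c → write _, move right, go to T
T | __[b]bbba   read b → write b, move right, go to T
T | __b[b]bba   read b → write b, move right, go to T
T | __bb[b]ba   read b → write b, move right, go to T
T | __bbb[b]a   read b → write b, move right, go to T
T | __bbbb[a]   read a → write a, move left, go to R
R | __bbb[b]a
No transition is defined for (R, b); M halts in state R.

R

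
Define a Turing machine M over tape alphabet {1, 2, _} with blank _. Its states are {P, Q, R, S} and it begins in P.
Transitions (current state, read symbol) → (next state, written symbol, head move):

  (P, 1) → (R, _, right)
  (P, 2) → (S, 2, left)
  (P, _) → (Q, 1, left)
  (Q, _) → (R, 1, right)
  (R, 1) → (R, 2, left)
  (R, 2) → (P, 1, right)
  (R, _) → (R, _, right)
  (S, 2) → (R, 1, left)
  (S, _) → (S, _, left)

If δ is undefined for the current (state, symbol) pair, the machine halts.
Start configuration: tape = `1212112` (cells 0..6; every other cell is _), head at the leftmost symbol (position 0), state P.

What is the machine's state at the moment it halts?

S

P | [1]212112   read 1 → write _, move right, go to R
R | _[2]12112   read 2 → write 1, move right, go to P
P | _1[1]2112   read 1 → write _, move right, go to R
R | _1_[2]112   read 2 → write 1, move right, go to P
P | _1_1[1]12   read 1 → write _, move right, go to R
R | _1_1_[1]2   read 1 → write 2, move left, go to R
R | _1_1[_]22   read _ → write _, move right, go to R
R | _1_1_[2]2   read 2 → write 1, move right, go to P
P | _1_1_1[2]   read 2 → write 2, move left, go to S
S | _1_1_[1]2
No transition is defined for (S, 1); M halts in state S.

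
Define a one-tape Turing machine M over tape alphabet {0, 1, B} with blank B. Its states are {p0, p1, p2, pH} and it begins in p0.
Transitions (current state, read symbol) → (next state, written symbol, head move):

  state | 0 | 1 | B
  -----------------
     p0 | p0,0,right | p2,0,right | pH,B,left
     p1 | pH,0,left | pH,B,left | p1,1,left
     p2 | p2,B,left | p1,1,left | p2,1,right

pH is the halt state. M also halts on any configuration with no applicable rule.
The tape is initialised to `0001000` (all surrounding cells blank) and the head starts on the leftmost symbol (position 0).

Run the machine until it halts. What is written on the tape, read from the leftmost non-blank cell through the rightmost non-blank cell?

p0 | B[0]001000   read 0 → write 0, move right, go to p0
p0 | B0[0]01000   read 0 → write 0, move right, go to p0
p0 | B00[0]1000   read 0 → write 0, move right, go to p0
p0 | B000[1]000   read 1 → write 0, move right, go to p2
p2 | B0000[0]00   read 0 → write B, move left, go to p2
p2 | B000[0]B00   read 0 → write B, move left, go to p2
p2 | B00[0]BB00   read 0 → write B, move left, go to p2
p2 | B0[0]BBB00   read 0 → write B, move left, go to p2
p2 | B[0]BBBB00   read 0 → write B, move left, go to p2
p2 | [B]BBBBB00   read B → write 1, move right, go to p2
p2 | 1[B]BBBB00   read B → write 1, move right, go to p2
p2 | 11[B]BBB00   read B → write 1, move right, go to p2
p2 | 111[B]BB00   read B → write 1, move right, go to p2
p2 | 1111[B]B00   read B → write 1, move right, go to p2
p2 | 11111[B]00   read B → write 1, move right, go to p2
p2 | 111111[0]0   read 0 → write B, move left, go to p2
p2 | 11111[1]B0   read 1 → write 1, move left, go to p1
p1 | 1111[1]1B0   read 1 → write B, move left, go to pH
pH | 111[1]B1B0
The non-blank tape span at halt is 1111B1B0.

1111B1B0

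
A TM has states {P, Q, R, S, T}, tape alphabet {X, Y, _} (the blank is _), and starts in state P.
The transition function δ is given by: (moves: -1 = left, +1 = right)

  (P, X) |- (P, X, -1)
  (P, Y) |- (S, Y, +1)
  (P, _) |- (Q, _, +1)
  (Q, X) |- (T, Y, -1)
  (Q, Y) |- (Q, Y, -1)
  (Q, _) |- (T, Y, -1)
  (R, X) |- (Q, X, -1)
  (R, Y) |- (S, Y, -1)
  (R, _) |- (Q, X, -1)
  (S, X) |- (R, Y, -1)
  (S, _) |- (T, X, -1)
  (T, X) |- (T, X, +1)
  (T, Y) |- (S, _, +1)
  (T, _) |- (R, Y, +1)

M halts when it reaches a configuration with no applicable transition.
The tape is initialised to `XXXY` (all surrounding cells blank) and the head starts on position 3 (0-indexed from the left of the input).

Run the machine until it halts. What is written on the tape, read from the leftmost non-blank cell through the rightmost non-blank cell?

P | _XXX[Y]_   read Y → write Y, move +1, go to S
S | _XXXY[_]   read _ → write X, move -1, go to T
T | _XXX[Y]X   read Y → write _, move +1, go to S
S | _XXX_[X]   read X → write Y, move -1, go to R
R | _XXX[_]Y   read _ → write X, move -1, go to Q
Q | _XX[X]XY   read X → write Y, move -1, go to T
T | _X[X]YXY   read X → write X, move +1, go to T
T | _XX[Y]XY   read Y → write _, move +1, go to S
S | _XX_[X]Y   read X → write Y, move -1, go to R
R | _XX[_]YY   read _ → write X, move -1, go to Q
Q | _X[X]XYY   read X → write Y, move -1, go to T
T | _[X]YXYY   read X → write X, move +1, go to T
T | _X[Y]XYY   read Y → write _, move +1, go to S
S | _X_[X]YY   read X → write Y, move -1, go to R
R | _X[_]YYY   read _ → write X, move -1, go to Q
Q | _[X]XYYY   read X → write Y, move -1, go to T
T | [_]YXYYY   read _ → write Y, move +1, go to R
R | Y[Y]XYYY   read Y → write Y, move -1, go to S
S | [Y]YXYYY
The non-blank tape span at halt is YYXYYY.

YYXYYY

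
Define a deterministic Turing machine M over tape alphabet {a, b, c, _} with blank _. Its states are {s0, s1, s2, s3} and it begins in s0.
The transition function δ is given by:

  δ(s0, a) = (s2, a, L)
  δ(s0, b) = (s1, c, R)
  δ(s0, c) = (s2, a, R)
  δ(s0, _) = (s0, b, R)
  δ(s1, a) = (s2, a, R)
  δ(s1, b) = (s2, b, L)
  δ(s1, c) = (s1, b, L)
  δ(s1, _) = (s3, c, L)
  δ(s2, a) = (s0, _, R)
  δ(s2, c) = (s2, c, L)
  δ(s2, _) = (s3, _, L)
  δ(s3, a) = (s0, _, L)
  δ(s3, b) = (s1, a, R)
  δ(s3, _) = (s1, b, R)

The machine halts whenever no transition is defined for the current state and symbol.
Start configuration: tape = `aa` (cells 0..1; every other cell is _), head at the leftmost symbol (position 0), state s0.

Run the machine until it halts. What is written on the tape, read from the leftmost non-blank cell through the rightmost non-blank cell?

abaa

s0 | __[a]a   read a → write a, move L, go to s2
s2 | _[_]aa   read _ → write _, move L, go to s3
s3 | [_]_aa   read _ → write b, move R, go to s1
s1 | b[_]aa   read _ → write c, move L, go to s3
s3 | [b]caa   read b → write a, move R, go to s1
s1 | a[c]aa   read c → write b, move L, go to s1
s1 | [a]baa   read a → write a, move R, go to s2
s2 | a[b]aa
The non-blank tape span at halt is abaa.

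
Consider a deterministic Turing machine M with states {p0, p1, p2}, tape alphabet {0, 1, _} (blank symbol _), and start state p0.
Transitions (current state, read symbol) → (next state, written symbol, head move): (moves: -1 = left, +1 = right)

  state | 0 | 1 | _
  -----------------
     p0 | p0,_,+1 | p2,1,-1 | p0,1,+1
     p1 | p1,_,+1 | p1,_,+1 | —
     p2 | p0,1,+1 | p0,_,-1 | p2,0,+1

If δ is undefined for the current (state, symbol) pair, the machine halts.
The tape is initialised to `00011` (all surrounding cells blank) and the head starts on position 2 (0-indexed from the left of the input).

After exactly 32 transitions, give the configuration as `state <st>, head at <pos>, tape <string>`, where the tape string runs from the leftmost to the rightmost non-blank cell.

state=p0 head=2 tape=_00[0]11   (p0,0)→(p0,_,+1)
state=p0 head=3 tape=_00_[1]1   (p0,1)→(p2,1,-1)
state=p2 head=2 tape=_00[_]11   (p2,_)→(p2,0,+1)
state=p2 head=3 tape=_000[1]1   (p2,1)→(p0,_,-1)
state=p0 head=2 tape=_00[0]_1   (p0,0)→(p0,_,+1)
state=p0 head=3 tape=_00_[_]1   (p0,_)→(p0,1,+1)
state=p0 head=4 tape=_00_1[1]   (p0,1)→(p2,1,-1)
state=p2 head=3 tape=_00_[1]1   (p2,1)→(p0,_,-1)
state=p0 head=2 tape=_00[_]_1   (p0,_)→(p0,1,+1)
state=p0 head=3 tape=_001[_]1   (p0,_)→(p0,1,+1)
state=p0 head=4 tape=_0011[1]   (p0,1)→(p2,1,-1)
state=p2 head=3 tape=_001[1]1   (p2,1)→(p0,_,-1)
state=p0 head=2 tape=_00[1]_1   (p0,1)→(p2,1,-1)
state=p2 head=1 tape=_0[0]1_1   (p2,0)→(p0,1,+1)
state=p0 head=2 tape=_01[1]_1   (p0,1)→(p2,1,-1)
state=p2 head=1 tape=_0[1]1_1   (p2,1)→(p0,_,-1)
state=p0 head=0 tape=_[0]_1_1   (p0,0)→(p0,_,+1)
state=p0 head=1 tape=__[_]1_1   (p0,_)→(p0,1,+1)
state=p0 head=2 tape=__1[1]_1   (p0,1)→(p2,1,-1)
state=p2 head=1 tape=__[1]1_1   (p2,1)→(p0,_,-1)
state=p0 head=0 tape=_[_]_1_1   (p0,_)→(p0,1,+1)
state=p0 head=1 tape=_1[_]1_1   (p0,_)→(p0,1,+1)
state=p0 head=2 tape=_11[1]_1   (p0,1)→(p2,1,-1)
state=p2 head=1 tape=_1[1]1_1   (p2,1)→(p0,_,-1)
state=p0 head=0 tape=_[1]_1_1   (p0,1)→(p2,1,-1)
state=p2 head=-1 tape=[_]1_1_1   (p2,_)→(p2,0,+1)
state=p2 head=0 tape=0[1]_1_1   (p2,1)→(p0,_,-1)
state=p0 head=-1 tape=[0]__1_1   (p0,0)→(p0,_,+1)
state=p0 head=0 tape=_[_]_1_1   (p0,_)→(p0,1,+1)
state=p0 head=1 tape=_1[_]1_1   (p0,_)→(p0,1,+1)
state=p0 head=2 tape=_11[1]_1   (p0,1)→(p2,1,-1)
state=p2 head=1 tape=_1[1]1_1   (p2,1)→(p0,_,-1)
state=p0 head=0 tape=_[1]_1_1
After 32 steps: state p0, head at 0, tape 1_1_1.

state p0, head at 0, tape 1_1_1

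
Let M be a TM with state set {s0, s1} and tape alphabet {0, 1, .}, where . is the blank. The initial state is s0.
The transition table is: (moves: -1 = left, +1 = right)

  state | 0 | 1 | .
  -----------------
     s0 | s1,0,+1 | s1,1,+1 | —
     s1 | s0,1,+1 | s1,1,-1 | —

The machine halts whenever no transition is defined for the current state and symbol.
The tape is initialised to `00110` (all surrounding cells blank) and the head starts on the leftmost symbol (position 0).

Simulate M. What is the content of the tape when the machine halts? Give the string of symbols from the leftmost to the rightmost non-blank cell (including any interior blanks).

11110

s0 | .[0]0110   read 0 → write 0, move +1, go to s1
s1 | .0[0]110   read 0 → write 1, move +1, go to s0
s0 | .01[1]10   read 1 → write 1, move +1, go to s1
s1 | .011[1]0   read 1 → write 1, move -1, go to s1
s1 | .01[1]10   read 1 → write 1, move -1, go to s1
s1 | .0[1]110   read 1 → write 1, move -1, go to s1
s1 | .[0]1110   read 0 → write 1, move +1, go to s0
s0 | .1[1]110   read 1 → write 1, move +1, go to s1
s1 | .11[1]10   read 1 → write 1, move -1, go to s1
s1 | .1[1]110   read 1 → write 1, move -1, go to s1
s1 | .[1]1110   read 1 → write 1, move -1, go to s1
s1 | [.]11110
The non-blank tape span at halt is 11110.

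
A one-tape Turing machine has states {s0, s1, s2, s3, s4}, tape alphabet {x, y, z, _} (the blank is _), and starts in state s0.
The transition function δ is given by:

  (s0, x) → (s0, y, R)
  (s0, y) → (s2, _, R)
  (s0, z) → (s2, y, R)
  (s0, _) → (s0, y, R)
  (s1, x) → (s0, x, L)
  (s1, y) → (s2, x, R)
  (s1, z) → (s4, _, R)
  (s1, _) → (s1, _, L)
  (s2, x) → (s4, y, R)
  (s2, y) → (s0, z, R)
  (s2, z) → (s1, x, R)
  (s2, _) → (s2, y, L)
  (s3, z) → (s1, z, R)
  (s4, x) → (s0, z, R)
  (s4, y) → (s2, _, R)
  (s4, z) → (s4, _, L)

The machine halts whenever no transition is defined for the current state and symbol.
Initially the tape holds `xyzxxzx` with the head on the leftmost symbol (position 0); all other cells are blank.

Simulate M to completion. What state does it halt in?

s4

s0 | [x]yzxxzx_   read x → write y, move R, go to s0
s0 | y[y]zxxzx_   read y → write _, move R, go to s2
s2 | y_[z]xxzx_   read z → write x, move R, go to s1
s1 | y_x[x]xzx_   read x → write x, move L, go to s0
s0 | y_[x]xxzx_   read x → write y, move R, go to s0
s0 | y_y[x]xzx_   read x → write y, move R, go to s0
s0 | y_yy[x]zx_   read x → write y, move R, go to s0
s0 | y_yyy[z]x_   read z → write y, move R, go to s2
s2 | y_yyyy[x]_   read x → write y, move R, go to s4
s4 | y_yyyyy[_]
No transition is defined for (s4, _); M halts in state s4.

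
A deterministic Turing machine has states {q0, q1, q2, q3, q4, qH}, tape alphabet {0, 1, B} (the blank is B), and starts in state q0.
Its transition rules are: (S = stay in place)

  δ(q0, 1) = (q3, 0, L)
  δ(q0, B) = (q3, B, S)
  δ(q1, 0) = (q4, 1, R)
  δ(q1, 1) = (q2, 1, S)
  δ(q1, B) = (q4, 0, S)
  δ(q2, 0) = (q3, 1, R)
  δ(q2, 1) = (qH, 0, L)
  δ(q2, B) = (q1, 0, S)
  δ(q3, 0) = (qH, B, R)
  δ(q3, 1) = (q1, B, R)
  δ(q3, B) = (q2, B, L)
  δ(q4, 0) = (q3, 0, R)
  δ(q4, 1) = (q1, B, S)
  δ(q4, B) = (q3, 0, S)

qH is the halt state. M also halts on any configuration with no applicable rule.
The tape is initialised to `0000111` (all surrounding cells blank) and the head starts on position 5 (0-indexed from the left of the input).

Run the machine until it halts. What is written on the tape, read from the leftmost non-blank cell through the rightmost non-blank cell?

state=q0 head=5 tape=00001[1]1B   (q0,1)→(q3,0,L)
state=q3 head=4 tape=0000[1]01B   (q3,1)→(q1,B,R)
state=q1 head=5 tape=0000B[0]1B   (q1,0)→(q4,1,R)
state=q4 head=6 tape=0000B1[1]B   (q4,1)→(q1,B,S)
state=q1 head=6 tape=0000B1[B]B   (q1,B)→(q4,0,S)
state=q4 head=6 tape=0000B1[0]B   (q4,0)→(q3,0,R)
state=q3 head=7 tape=0000B10[B]   (q3,B)→(q2,B,L)
state=q2 head=6 tape=0000B1[0]B   (q2,0)→(q3,1,R)
state=q3 head=7 tape=0000B11[B]   (q3,B)→(q2,B,L)
state=q2 head=6 tape=0000B1[1]B   (q2,1)→(qH,0,L)
state=qH head=5 tape=0000B[1]0B
The non-blank tape span at halt is 0000B10.

0000B10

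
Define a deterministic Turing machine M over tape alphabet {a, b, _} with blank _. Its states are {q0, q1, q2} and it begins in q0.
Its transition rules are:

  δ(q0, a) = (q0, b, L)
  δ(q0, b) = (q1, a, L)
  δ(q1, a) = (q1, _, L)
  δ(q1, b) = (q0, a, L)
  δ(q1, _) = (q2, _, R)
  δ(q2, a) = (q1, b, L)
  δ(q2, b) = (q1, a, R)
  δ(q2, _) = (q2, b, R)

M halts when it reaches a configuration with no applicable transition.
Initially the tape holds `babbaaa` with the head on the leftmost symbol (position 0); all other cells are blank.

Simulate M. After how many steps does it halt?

state=q0 head=0 tape=_[b]abbaaa   (q0,b)→(q1,a,L)
state=q1 head=-1 tape=[_]aabbaaa   (q1,_)→(q2,_,R)
state=q2 head=0 tape=_[a]abbaaa   (q2,a)→(q1,b,L)
state=q1 head=-1 tape=[_]babbaaa   (q1,_)→(q2,_,R)
state=q2 head=0 tape=_[b]abbaaa   (q2,b)→(q1,a,R)
state=q1 head=1 tape=_a[a]bbaaa   (q1,a)→(q1,_,L)
state=q1 head=0 tape=_[a]_bbaaa   (q1,a)→(q1,_,L)
state=q1 head=-1 tape=[_]__bbaaa   (q1,_)→(q2,_,R)
state=q2 head=0 tape=_[_]_bbaaa   (q2,_)→(q2,b,R)
state=q2 head=1 tape=_b[_]bbaaa   (q2,_)→(q2,b,R)
state=q2 head=2 tape=_bb[b]baaa   (q2,b)→(q1,a,R)
state=q1 head=3 tape=_bba[b]aaa   (q1,b)→(q0,a,L)
state=q0 head=2 tape=_bb[a]aaaa   (q0,a)→(q0,b,L)
state=q0 head=1 tape=_b[b]baaaa   (q0,b)→(q1,a,L)
state=q1 head=0 tape=_[b]abaaaa   (q1,b)→(q0,a,L)
state=q0 head=-1 tape=[_]aabaaaa
M halts after 15 transitions.

15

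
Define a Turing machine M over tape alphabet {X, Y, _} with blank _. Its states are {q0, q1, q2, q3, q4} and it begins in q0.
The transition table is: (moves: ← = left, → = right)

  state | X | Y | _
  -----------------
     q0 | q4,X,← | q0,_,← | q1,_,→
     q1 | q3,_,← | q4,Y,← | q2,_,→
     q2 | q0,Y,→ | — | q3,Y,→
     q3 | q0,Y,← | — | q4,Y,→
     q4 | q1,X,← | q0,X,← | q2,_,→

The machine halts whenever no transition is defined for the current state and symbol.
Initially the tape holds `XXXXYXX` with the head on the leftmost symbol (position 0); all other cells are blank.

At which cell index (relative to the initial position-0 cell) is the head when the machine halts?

state=q0 head=0 tape=_[X]XXXYXX   (q0,X)→(q4,X,←)
state=q4 head=-1 tape=[_]XXXXYXX   (q4,_)→(q2,_,→)
state=q2 head=0 tape=_[X]XXXYXX   (q2,X)→(q0,Y,→)
state=q0 head=1 tape=_Y[X]XXYXX   (q0,X)→(q4,X,←)
state=q4 head=0 tape=_[Y]XXXYXX   (q4,Y)→(q0,X,←)
state=q0 head=-1 tape=[_]XXXXYXX   (q0,_)→(q1,_,→)
state=q1 head=0 tape=_[X]XXXYXX   (q1,X)→(q3,_,←)
state=q3 head=-1 tape=[_]_XXXYXX   (q3,_)→(q4,Y,→)
state=q4 head=0 tape=Y[_]XXXYXX   (q4,_)→(q2,_,→)
state=q2 head=1 tape=Y_[X]XXYXX   (q2,X)→(q0,Y,→)
state=q0 head=2 tape=Y_Y[X]XYXX   (q0,X)→(q4,X,←)
state=q4 head=1 tape=Y_[Y]XXYXX   (q4,Y)→(q0,X,←)
state=q0 head=0 tape=Y[_]XXXYXX   (q0,_)→(q1,_,→)
state=q1 head=1 tape=Y_[X]XXYXX   (q1,X)→(q3,_,←)
state=q3 head=0 tape=Y[_]_XXYXX   (q3,_)→(q4,Y,→)
state=q4 head=1 tape=YY[_]XXYXX   (q4,_)→(q2,_,→)
state=q2 head=2 tape=YY_[X]XYXX   (q2,X)→(q0,Y,→)
state=q0 head=3 tape=YY_Y[X]YXX   (q0,X)→(q4,X,←)
state=q4 head=2 tape=YY_[Y]XYXX   (q4,Y)→(q0,X,←)
state=q0 head=1 tape=YY[_]XXYXX   (q0,_)→(q1,_,→)
state=q1 head=2 tape=YY_[X]XYXX   (q1,X)→(q3,_,←)
state=q3 head=1 tape=YY[_]_XYXX   (q3,_)→(q4,Y,→)
state=q4 head=2 tape=YYY[_]XYXX   (q4,_)→(q2,_,→)
state=q2 head=3 tape=YYY_[X]YXX   (q2,X)→(q0,Y,→)
state=q0 head=4 tape=YYY_Y[Y]XX   (q0,Y)→(q0,_,←)
state=q0 head=3 tape=YYY_[Y]_XX   (q0,Y)→(q0,_,←)
state=q0 head=2 tape=YYY[_]__XX   (q0,_)→(q1,_,→)
state=q1 head=3 tape=YYY_[_]_XX   (q1,_)→(q2,_,→)
state=q2 head=4 tape=YYY__[_]XX   (q2,_)→(q3,Y,→)
state=q3 head=5 tape=YYY__Y[X]X   (q3,X)→(q0,Y,←)
state=q0 head=4 tape=YYY__[Y]YX   (q0,Y)→(q0,_,←)
state=q0 head=3 tape=YYY_[_]_YX   (q0,_)→(q1,_,→)
state=q1 head=4 tape=YYY__[_]YX   (q1,_)→(q2,_,→)
state=q2 head=5 tape=YYY___[Y]X
At halt the head is at cell 5.

5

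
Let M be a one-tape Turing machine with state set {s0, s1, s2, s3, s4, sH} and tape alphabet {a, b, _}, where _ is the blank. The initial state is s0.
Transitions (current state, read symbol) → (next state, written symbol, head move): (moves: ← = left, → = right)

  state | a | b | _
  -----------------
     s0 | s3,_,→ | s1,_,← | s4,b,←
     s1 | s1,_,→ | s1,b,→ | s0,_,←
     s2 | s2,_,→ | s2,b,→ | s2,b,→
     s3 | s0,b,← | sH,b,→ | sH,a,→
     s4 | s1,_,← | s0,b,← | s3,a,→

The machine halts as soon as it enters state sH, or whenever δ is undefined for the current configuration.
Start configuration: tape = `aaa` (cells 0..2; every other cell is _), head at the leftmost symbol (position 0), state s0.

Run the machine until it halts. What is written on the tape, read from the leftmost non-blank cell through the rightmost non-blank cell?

state=s0 head=0 tape=_[a]aa   (s0,a)→(s3,_,→)
state=s3 head=1 tape=__[a]a   (s3,a)→(s0,b,←)
state=s0 head=0 tape=_[_]ba   (s0,_)→(s4,b,←)
state=s4 head=-1 tape=[_]bba   (s4,_)→(s3,a,→)
state=s3 head=0 tape=a[b]ba   (s3,b)→(sH,b,→)
state=sH head=1 tape=ab[b]a
The non-blank tape span at halt is abba.

abba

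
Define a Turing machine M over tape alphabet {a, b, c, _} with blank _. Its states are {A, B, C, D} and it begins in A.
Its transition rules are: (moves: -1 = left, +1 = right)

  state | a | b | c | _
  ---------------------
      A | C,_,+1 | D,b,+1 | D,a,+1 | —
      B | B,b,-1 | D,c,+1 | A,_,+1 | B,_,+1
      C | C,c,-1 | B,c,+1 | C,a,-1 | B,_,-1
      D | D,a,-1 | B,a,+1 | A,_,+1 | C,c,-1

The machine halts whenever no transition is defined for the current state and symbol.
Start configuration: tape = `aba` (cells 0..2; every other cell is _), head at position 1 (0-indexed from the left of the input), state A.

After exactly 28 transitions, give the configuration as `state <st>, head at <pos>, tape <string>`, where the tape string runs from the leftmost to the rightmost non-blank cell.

state B, head at 3, tape c__b

state=A head=1 tape=__a[b]a_   (A,b)→(D,b,+1)
state=D head=2 tape=__ab[a]_   (D,a)→(D,a,-1)
state=D head=1 tape=__a[b]a_   (D,b)→(B,a,+1)
state=B head=2 tape=__aa[a]_   (B,a)→(B,b,-1)
state=B head=1 tape=__a[a]b_   (B,a)→(B,b,-1)
state=B head=0 tape=__[a]bb_   (B,a)→(B,b,-1)
state=B head=-1 tape=_[_]bbb_   (B,_)→(B,_,+1)
state=B head=0 tape=__[b]bb_   (B,b)→(D,c,+1)
state=D head=1 tape=__c[b]b_   (D,b)→(B,a,+1)
state=B head=2 tape=__ca[b]_   (B,b)→(D,c,+1)
state=D head=3 tape=__cac[_]   (D,_)→(C,c,-1)
state=C head=2 tape=__ca[c]c   (C,c)→(C,a,-1)
state=C head=1 tape=__c[a]ac   (C,a)→(C,c,-1)
state=C head=0 tape=__[c]cac   (C,c)→(C,a,-1)
state=C head=-1 tape=_[_]acac   (C,_)→(B,_,-1)
state=B head=-2 tape=[_]_acac   (B,_)→(B,_,+1)
state=B head=-1 tape=_[_]acac   (B,_)→(B,_,+1)
state=B head=0 tape=__[a]cac   (B,a)→(B,b,-1)
state=B head=-1 tape=_[_]bcac   (B,_)→(B,_,+1)
state=B head=0 tape=__[b]cac   (B,b)→(D,c,+1)
state=D head=1 tape=__c[c]ac   (D,c)→(A,_,+1)
state=A head=2 tape=__c_[a]c   (A,a)→(C,_,+1)
state=C head=3 tape=__c__[c]   (C,c)→(C,a,-1)
state=C head=2 tape=__c_[_]a   (C,_)→(B,_,-1)
state=B head=1 tape=__c[_]_a   (B,_)→(B,_,+1)
state=B head=2 tape=__c_[_]a   (B,_)→(B,_,+1)
state=B head=3 tape=__c__[a]   (B,a)→(B,b,-1)
state=B head=2 tape=__c_[_]b   (B,_)→(B,_,+1)
state=B head=3 tape=__c__[b]
After 28 steps: state B, head at 3, tape c__b.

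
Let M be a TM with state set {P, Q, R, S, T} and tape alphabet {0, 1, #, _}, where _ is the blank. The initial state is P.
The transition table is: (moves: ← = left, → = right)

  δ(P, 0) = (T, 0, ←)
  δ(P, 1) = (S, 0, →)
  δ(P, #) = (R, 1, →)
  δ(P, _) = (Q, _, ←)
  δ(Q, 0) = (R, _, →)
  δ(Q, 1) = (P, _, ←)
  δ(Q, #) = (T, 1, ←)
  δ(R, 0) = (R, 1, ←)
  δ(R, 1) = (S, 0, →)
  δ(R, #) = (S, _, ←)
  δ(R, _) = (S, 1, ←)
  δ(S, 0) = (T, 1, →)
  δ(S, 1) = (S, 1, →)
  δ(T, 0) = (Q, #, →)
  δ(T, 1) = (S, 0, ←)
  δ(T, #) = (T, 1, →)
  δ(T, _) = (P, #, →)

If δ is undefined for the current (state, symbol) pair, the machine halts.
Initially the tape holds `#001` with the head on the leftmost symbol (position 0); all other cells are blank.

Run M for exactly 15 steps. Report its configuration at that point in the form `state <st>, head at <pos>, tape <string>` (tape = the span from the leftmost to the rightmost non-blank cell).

state=P head=0 tape=[#]001__   (P,#)→(R,1,→)
state=R head=1 tape=1[0]01__   (R,0)→(R,1,←)
state=R head=0 tape=[1]101__   (R,1)→(S,0,→)
state=S head=1 tape=0[1]01__   (S,1)→(S,1,→)
state=S head=2 tape=01[0]1__   (S,0)→(T,1,→)
state=T head=3 tape=011[1]__   (T,1)→(S,0,←)
state=S head=2 tape=01[1]0__   (S,1)→(S,1,→)
state=S head=3 tape=011[0]__   (S,0)→(T,1,→)
state=T head=4 tape=0111[_]_   (T,_)→(P,#,→)
state=P head=5 tape=0111#[_]   (P,_)→(Q,_,←)
state=Q head=4 tape=0111[#]_   (Q,#)→(T,1,←)
state=T head=3 tape=011[1]1_   (T,1)→(S,0,←)
state=S head=2 tape=01[1]01_   (S,1)→(S,1,→)
state=S head=3 tape=011[0]1_   (S,0)→(T,1,→)
state=T head=4 tape=0111[1]_   (T,1)→(S,0,←)
state=S head=3 tape=011[1]0_
After 15 steps: state S, head at 3, tape 01110.

state S, head at 3, tape 01110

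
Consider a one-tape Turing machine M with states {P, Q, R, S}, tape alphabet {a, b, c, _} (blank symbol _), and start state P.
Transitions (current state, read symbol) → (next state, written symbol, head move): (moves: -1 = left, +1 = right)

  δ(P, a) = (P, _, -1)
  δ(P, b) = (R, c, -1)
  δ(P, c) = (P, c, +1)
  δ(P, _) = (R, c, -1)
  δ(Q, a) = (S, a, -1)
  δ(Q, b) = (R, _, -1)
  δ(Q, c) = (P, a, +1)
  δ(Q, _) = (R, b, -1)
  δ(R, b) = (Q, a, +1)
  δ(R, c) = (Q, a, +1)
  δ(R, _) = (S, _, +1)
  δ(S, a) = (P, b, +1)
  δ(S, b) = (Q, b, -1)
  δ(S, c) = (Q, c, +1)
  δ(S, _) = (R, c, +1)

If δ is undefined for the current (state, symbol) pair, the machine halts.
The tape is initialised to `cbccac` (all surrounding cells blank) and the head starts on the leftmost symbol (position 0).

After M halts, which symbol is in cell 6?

a

P | [c]bccac__   read c → write c, move +1, go to P
P | c[b]ccac__   read b → write c, move -1, go to R
R | [c]cccac__   read c → write a, move +1, go to Q
Q | a[c]ccac__   read c → write a, move +1, go to P
P | aa[c]cac__   read c → write c, move +1, go to P
P | aac[c]ac__   read c → write c, move +1, go to P
P | aacc[a]c__   read a → write _, move -1, go to P
P | aac[c]_c__   read c → write c, move +1, go to P
P | aacc[_]c__   read _ → write c, move -1, go to R
R | aac[c]cc__   read c → write a, move +1, go to Q
Q | aaca[c]c__   read c → write a, move +1, go to P
P | aacaa[c]__   read c → write c, move +1, go to P
P | aacaac[_]_   read _ → write c, move -1, go to R
R | aacaa[c]c_   read c → write a, move +1, go to Q
Q | aacaaa[c]_   read c → write a, move +1, go to P
P | aacaaaa[_]   read _ → write c, move -1, go to R
R | aacaaa[a]c
Cell 6 holds a when M halts.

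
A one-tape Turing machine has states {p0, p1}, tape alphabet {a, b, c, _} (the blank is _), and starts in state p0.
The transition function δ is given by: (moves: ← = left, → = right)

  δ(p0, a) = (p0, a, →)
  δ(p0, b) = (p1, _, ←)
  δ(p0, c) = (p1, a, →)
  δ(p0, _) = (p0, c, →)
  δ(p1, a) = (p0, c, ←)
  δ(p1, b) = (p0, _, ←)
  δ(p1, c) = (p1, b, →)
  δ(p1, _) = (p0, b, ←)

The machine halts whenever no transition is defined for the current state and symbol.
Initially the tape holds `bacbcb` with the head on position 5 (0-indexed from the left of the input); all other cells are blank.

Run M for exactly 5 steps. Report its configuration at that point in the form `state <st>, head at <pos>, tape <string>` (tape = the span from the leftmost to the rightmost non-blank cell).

state p0, head at 2, tape bac__b

state=p0 head=5 tape=bacbc[b]   (p0,b)→(p1,_,←)
state=p1 head=4 tape=bacb[c]_   (p1,c)→(p1,b,→)
state=p1 head=5 tape=bacbb[_]   (p1,_)→(p0,b,←)
state=p0 head=4 tape=bacb[b]b   (p0,b)→(p1,_,←)
state=p1 head=3 tape=bac[b]_b   (p1,b)→(p0,_,←)
state=p0 head=2 tape=ba[c]__b
After 5 steps: state p0, head at 2, tape bac__b.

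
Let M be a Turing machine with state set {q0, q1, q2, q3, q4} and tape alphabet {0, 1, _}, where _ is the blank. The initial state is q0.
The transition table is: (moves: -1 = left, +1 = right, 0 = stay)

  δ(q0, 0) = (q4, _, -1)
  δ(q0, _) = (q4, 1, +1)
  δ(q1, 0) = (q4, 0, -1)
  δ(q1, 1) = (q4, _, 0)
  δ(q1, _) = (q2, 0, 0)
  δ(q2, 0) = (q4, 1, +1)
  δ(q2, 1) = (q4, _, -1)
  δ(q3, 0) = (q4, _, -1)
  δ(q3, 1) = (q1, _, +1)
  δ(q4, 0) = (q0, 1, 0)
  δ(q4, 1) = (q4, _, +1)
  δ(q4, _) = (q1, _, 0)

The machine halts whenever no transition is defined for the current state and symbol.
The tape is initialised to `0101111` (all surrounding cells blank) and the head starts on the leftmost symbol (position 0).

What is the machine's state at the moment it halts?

q0

state=q0 head=0 tape=_[0]101111   (q0,0)→(q4,_,-1)
state=q4 head=-1 tape=[_]_101111   (q4,_)→(q1,_,0)
state=q1 head=-1 tape=[_]_101111   (q1,_)→(q2,0,0)
state=q2 head=-1 tape=[0]_101111   (q2,0)→(q4,1,+1)
state=q4 head=0 tape=1[_]101111   (q4,_)→(q1,_,0)
state=q1 head=0 tape=1[_]101111   (q1,_)→(q2,0,0)
state=q2 head=0 tape=1[0]101111   (q2,0)→(q4,1,+1)
state=q4 head=1 tape=11[1]01111   (q4,1)→(q4,_,+1)
state=q4 head=2 tape=11_[0]1111   (q4,0)→(q0,1,0)
state=q0 head=2 tape=11_[1]1111
No transition is defined for (q0, 1); M halts in state q0.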